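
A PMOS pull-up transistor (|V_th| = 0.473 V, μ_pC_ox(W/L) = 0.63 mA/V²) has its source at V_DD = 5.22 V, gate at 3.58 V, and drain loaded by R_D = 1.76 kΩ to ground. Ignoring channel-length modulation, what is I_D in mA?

I_D = 0.429 mA

V_SG = V_DD − V_G = 5.22 − 3.58 = 1.64 V, so V_ov = 1.64 − 0.473 = 1.17 V.
Assume saturation: I_D = ½ k_p V_ov² = 0.5 × 0.63 × 1.17² = 0.429 mA, giving V_SD = V_DD − I_D R_D = 5.22 − 0.429 × 1.76 = 4.46 V.
V_SD = 4.46 V ≥ V_ov = 1.17 V, confirming saturation.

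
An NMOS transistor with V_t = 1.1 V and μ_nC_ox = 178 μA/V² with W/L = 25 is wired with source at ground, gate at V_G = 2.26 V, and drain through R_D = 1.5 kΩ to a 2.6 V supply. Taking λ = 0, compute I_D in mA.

I_D = 1.51 mA

V_GS = V_G = 2.26 V, so V_ov = 2.26 − 1.1 = 1.16 V.
k_n = μ_nC_ox · (W/L) = 4.45 mA/V².
Assume saturation: I_D = ½ k_n V_ov² = 0.5 × 4.45 × 1.16² = 2.99 mA, giving V_DS = V_DD − I_D R_D = 2.6 − 2.99 × 1.5 = -1.89 V.
But -1.89 V < V_ov = 1.16 V, so the device is actually in triode.
In triode I_D = k_n[V_ov V_DS − ½ V_DS²] and I_D = (V_DD − V_DS)/R_D. Equating: 3.34 V_DS² − 8.743 V_DS + 2.6 = 0, giving V_DS = 0.342 V (the root below V_ov).
I_D = (2.6 − 0.342) / 1.5 = 1.51 mA.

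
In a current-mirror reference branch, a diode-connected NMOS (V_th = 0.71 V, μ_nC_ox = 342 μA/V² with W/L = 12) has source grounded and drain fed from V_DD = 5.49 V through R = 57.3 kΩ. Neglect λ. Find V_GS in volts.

With gate tied to drain, V_GS = V_DS ≥ V_GS − V_th, so the device is in saturation.
k_n = μ_nC_ox · (W/L) = 4.104 mA/V².
KCL at the drain: ½ k_n (V_GS − V_th)² = (V_DD − V_GS)/R.
Let x = V_GS − 0.71. Then 118 x² + x − 4.78 = 0, giving x = 0.197 V (positive root), so V_GS = 0.907 V.
I_D = (V_DD − V_GS)/R = (5.49 − 0.907) / 57.3 = 0.08 mA.

V_GS = 0.907 V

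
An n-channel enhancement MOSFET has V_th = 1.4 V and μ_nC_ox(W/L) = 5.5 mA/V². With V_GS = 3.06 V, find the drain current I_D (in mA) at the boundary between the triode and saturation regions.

At the boundary V_DS = V_ov = V_GS − V_th = 3.06 − 1.4 = 1.66 V.
I_D = ½ k_n V_ov² = 0.5 × 5.5 × 1.66² = 7.58 mA.

I_D = 7.58 mA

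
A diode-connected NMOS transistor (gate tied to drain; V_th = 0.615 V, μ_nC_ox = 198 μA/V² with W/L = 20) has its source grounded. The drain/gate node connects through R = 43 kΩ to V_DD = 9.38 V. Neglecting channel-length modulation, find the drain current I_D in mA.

With gate tied to drain, V_GS = V_DS ≥ V_GS − V_th, so the device is in saturation.
k_n = μ_nC_ox · (W/L) = 3.96 mA/V².
KCL at the drain: ½ k_n (V_GS − V_th)² = (V_DD − V_GS)/R.
Let x = V_GS − 0.615. Then 85.1 x² + x − 8.765 = 0, giving x = 0.315 V (positive root), so V_GS = 0.93 V.
I_D = (V_DD − V_GS)/R = (9.38 − 0.93) / 43 = 0.197 mA.

I_D = 0.197 mA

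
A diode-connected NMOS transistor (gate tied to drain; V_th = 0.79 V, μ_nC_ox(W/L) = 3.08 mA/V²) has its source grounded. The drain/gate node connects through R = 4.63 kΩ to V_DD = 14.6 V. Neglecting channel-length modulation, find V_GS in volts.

V_GS = 2.11 V

With gate tied to drain, V_GS = V_DS ≥ V_GS − V_th, so the device is in saturation.
KCL at the drain: ½ k_n (V_GS − V_th)² = (V_DD − V_GS)/R.
Let x = V_GS − 0.79. Then 7.13 x² + x − 13.81 = 0, giving x = 1.32 V (positive root), so V_GS = 2.11 V.
I_D = (V_DD − V_GS)/R = (14.6 − 2.11) / 4.63 = 2.7 mA.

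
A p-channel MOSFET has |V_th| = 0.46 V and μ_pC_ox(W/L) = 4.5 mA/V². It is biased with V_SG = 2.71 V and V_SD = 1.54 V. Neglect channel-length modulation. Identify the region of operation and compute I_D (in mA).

V_ov = V_SG − |V_th| = 2.71 − 0.46 = 2.25 V.
Since V_SD = 1.54 V < V_ov = 2.25 V, the device is in the triode region.
I_D = k_p [V_ov · V_SD − ½ V_SD²] = 4.5 × [2.25 × 1.54 − 0.5 × 1.54²] = 10.3 mA.

Triode; I_D = 10.3 mA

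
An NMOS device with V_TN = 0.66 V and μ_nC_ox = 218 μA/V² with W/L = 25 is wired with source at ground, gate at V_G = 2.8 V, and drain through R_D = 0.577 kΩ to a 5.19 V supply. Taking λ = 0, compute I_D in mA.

V_GS = V_G = 2.8 V, so V_ov = 2.8 − 0.66 = 2.14 V.
k_n = μ_nC_ox · (W/L) = 5.45 mA/V².
Assume saturation: I_D = ½ k_n V_ov² = 0.5 × 5.45 × 2.14² = 12.5 mA, giving V_DS = V_DD − I_D R_D = 5.19 − 12.5 × 0.577 = -2.01 V.
But -2.01 V < V_ov = 2.14 V, so the device is actually in triode.
In triode I_D = k_n[V_ov V_DS − ½ V_DS²] and I_D = (V_DD − V_DS)/R_D. Equating: 1.57 V_DS² − 7.73 V_DS + 5.19 = 0, giving V_DS = 0.802 V (the root below V_ov).
I_D = (5.19 − 0.802) / 0.577 = 7.6 mA.

I_D = 7.60 mA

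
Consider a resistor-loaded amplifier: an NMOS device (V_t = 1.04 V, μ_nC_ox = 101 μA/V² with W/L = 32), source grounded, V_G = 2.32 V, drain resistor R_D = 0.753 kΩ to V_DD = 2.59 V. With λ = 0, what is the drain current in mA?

V_GS = V_G = 2.32 V, so V_ov = 2.32 − 1.04 = 1.28 V.
k_n = μ_nC_ox · (W/L) = 3.232 mA/V².
Assume saturation: I_D = ½ k_n V_ov² = 0.5 × 3.232 × 1.28² = 2.65 mA, giving V_DS = V_DD − I_D R_D = 2.59 − 2.65 × 0.753 = 0.596 V.
But 0.596 V < V_ov = 1.28 V, so the device is actually in triode.
In triode I_D = k_n[V_ov V_DS − ½ V_DS²] and I_D = (V_DD − V_DS)/R_D. Equating: 1.22 V_DS² − 4.115 V_DS + 2.59 = 0, giving V_DS = 0.836 V (the root below V_ov).
I_D = (2.59 − 0.836) / 0.753 = 2.33 mA.

I_D = 2.33 mA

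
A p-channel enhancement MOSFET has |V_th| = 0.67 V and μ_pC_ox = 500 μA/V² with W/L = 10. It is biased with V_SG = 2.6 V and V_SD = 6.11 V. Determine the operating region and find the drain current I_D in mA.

k_p = μ_pC_ox · (W/L) = 5 mA/V².
V_ov = V_SG − |V_th| = 2.6 − 0.67 = 1.93 V.
Since V_SD = 6.11 V ≥ V_ov = 1.93 V, the device is in saturation.
I_D = ½ k_p V_ov² = 0.5 × 5 × 1.93² = 9.31 mA.

Saturation; I_D = 9.31 mA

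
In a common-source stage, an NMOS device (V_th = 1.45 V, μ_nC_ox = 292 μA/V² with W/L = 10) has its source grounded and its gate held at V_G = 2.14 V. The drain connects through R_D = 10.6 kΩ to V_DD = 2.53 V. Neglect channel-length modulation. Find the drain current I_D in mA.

I_D = 0.227 mA

V_GS = V_G = 2.14 V, so V_ov = 2.14 − 1.45 = 0.69 V.
k_n = μ_nC_ox · (W/L) = 2.92 mA/V².
Assume saturation: I_D = ½ k_n V_ov² = 0.5 × 2.92 × 0.69² = 0.695 mA, giving V_DS = V_DD − I_D R_D = 2.53 − 0.695 × 10.6 = -4.84 V.
But -4.84 V < V_ov = 0.69 V, so the device is actually in triode.
In triode I_D = k_n[V_ov V_DS − ½ V_DS²] and I_D = (V_DD − V_DS)/R_D. Equating: 15.5 V_DS² − 22.36 V_DS + 2.53 = 0, giving V_DS = 0.124 V (the root below V_ov).
I_D = (2.53 − 0.124) / 10.6 = 0.227 mA.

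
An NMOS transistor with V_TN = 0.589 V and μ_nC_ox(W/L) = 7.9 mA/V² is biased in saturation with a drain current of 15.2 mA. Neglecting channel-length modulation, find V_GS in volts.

V_GS = 2.55 V

In saturation I_D = ½ k_n (V_GS − V_TN)², so V_GS − V_TN = √(2 I_D / k_n) = √(2 × 15.2 / 7.9) = 1.96 V.
V_GS = 0.589 + 1.96 = 2.55 V.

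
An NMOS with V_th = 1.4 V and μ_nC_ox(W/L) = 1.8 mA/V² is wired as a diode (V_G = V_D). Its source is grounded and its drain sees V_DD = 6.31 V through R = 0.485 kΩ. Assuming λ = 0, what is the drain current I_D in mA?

I_D = 5.18 mA

With gate tied to drain, V_GS = V_DS ≥ V_GS − V_th, so the device is in saturation.
KCL at the drain: ½ k_n (V_GS − V_th)² = (V_DD − V_GS)/R.
Let x = V_GS − 1.4. Then 0.436 x² + x − 4.91 = 0, giving x = 2.4 V (positive root), so V_GS = 3.8 V.
I_D = (V_DD − V_GS)/R = (6.31 − 3.8) / 0.485 = 5.18 mA.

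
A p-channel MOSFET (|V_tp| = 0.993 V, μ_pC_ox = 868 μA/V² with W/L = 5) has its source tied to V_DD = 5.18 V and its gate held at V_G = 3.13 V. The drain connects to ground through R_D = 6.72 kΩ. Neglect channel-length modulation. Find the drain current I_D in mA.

I_D = 0.744 mA

V_SG = V_DD − V_G = 5.18 − 3.13 = 2.05 V, so V_ov = 2.05 − 0.993 = 1.06 V.
k_p = μ_pC_ox · (W/L) = 4.34 mA/V².
Assume saturation: I_D = ½ k_p V_ov² = 0.5 × 4.34 × 1.06² = 2.42 mA, giving V_SD = V_DD − I_D R_D = 5.18 − 2.42 × 6.72 = -11.1 V.
But -11.1 V < V_ov = 1.06 V, so the device is actually in triode.
In triode I_D = k_p[V_ov V_SD − ½ V_SD²] and I_D = (V_DD − V_SD)/R_D. Equating: 14.6 V_SD² − 31.83 V_SD + 5.18 = 0, giving V_SD = 0.177 V (the root below V_ov).
I_D = (5.18 − 0.177) / 6.72 = 0.744 mA.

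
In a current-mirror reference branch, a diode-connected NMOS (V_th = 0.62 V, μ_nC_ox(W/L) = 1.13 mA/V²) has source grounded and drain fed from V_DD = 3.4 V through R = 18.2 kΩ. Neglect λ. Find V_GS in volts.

With gate tied to drain, V_GS = V_DS ≥ V_GS − V_th, so the device is in saturation.
KCL at the drain: ½ k_n (V_GS − V_th)² = (V_DD − V_GS)/R.
Let x = V_GS − 0.62. Then 10.3 x² + x − 2.78 = 0, giving x = 0.474 V (positive root), so V_GS = 1.09 V.
I_D = (V_DD − V_GS)/R = (3.4 − 1.09) / 18.2 = 0.127 mA.

V_GS = 1.09 V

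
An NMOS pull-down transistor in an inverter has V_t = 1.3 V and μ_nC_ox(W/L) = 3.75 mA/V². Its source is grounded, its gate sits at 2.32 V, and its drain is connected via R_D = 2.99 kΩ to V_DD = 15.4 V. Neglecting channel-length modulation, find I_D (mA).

V_GS = V_G = 2.32 V, so V_ov = 2.32 − 1.3 = 1.02 V.
Assume saturation: I_D = ½ k_n V_ov² = 0.5 × 3.75 × 1.02² = 1.95 mA, giving V_DS = V_DD − I_D R_D = 15.4 − 1.95 × 2.99 = 9.57 V.
V_DS = 9.57 V ≥ V_ov = 1.02 V, confirming saturation.

I_D = 1.95 mA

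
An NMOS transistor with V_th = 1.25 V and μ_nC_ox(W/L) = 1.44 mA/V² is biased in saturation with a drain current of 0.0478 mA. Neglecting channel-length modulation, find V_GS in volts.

V_GS = 1.51 V

In saturation I_D = ½ k_n (V_GS − V_th)², so V_GS − V_th = √(2 I_D / k_n) = √(2 × 0.0478 / 1.44) = 0.258 V.
V_GS = 1.25 + 0.258 = 1.51 V.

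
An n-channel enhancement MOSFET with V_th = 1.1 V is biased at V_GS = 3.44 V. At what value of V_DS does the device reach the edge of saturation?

V_DS,sat = 2.34 V

The boundary between triode and saturation is V_DS = V_GS − V_th = V_ov.
V_ov = 3.44 − 1.1 = 2.34 V.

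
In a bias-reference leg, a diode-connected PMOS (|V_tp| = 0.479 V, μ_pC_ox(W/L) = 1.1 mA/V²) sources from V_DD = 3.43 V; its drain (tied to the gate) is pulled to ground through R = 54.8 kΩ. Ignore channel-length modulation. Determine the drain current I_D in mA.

With gate tied to drain, V_SG = V_SD ≥ V_SG − |V_tp|, so the device is in saturation.
KCL at the drain: ½ k_p (V_SG − |V_tp|)² = (V_DD − V_SG)/R.
Let x = V_SG − 0.479. Then 30.1 x² + x − 2.951 = 0, giving x = 0.297 V (positive root), so V_SG = 0.776 V.
I_D = (V_DD − V_SG)/R = (3.43 − 0.776) / 54.8 = 0.0484 mA.

I_D = 0.0484 mA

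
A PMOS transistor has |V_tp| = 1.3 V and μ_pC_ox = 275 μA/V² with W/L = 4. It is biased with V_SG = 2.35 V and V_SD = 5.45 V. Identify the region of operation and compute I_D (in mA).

k_p = μ_pC_ox · (W/L) = 1.1 mA/V².
V_ov = V_SG − |V_tp| = 2.35 − 1.3 = 1.05 V.
Since V_SD = 5.45 V ≥ V_ov = 1.05 V, the device is in saturation.
I_D = ½ k_p V_ov² = 0.5 × 1.1 × 1.05² = 0.606 mA.

Saturation; I_D = 0.606 mA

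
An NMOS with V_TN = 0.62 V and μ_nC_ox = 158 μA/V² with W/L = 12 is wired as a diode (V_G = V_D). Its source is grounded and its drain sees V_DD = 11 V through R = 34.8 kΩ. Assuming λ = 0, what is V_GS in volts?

With gate tied to drain, V_GS = V_DS ≥ V_GS − V_TN, so the device is in saturation.
k_n = μ_nC_ox · (W/L) = 1.896 mA/V².
KCL at the drain: ½ k_n (V_GS − V_TN)² = (V_DD − V_GS)/R.
Let x = V_GS − 0.62. Then 33 x² + x − 10.38 = 0, giving x = 0.546 V (positive root), so V_GS = 1.17 V.
I_D = (V_DD − V_GS)/R = (11 − 1.17) / 34.8 = 0.283 mA.

V_GS = 1.17 V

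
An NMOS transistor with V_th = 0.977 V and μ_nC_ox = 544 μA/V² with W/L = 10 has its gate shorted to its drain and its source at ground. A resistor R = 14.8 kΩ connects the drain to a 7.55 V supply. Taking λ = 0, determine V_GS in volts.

With gate tied to drain, V_GS = V_DS ≥ V_GS − V_th, so the device is in saturation.
k_n = μ_nC_ox · (W/L) = 5.44 mA/V².
KCL at the drain: ½ k_n (V_GS − V_th)² = (V_DD − V_GS)/R.
Let x = V_GS − 0.977. Then 40.3 x² + x − 6.573 = 0, giving x = 0.392 V (positive root), so V_GS = 1.37 V.
I_D = (V_DD − V_GS)/R = (7.55 − 1.37) / 14.8 = 0.418 mA.

V_GS = 1.37 V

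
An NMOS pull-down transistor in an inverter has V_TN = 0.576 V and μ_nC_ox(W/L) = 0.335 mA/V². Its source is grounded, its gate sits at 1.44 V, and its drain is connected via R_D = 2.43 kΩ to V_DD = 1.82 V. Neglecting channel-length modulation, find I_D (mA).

I_D = 0.125 mA

V_GS = V_G = 1.44 V, so V_ov = 1.44 − 0.576 = 0.864 V.
Assume saturation: I_D = ½ k_n V_ov² = 0.5 × 0.335 × 0.864² = 0.125 mA, giving V_DS = V_DD − I_D R_D = 1.82 − 0.125 × 2.43 = 1.52 V.
V_DS = 1.52 V ≥ V_ov = 0.864 V, confirming saturation.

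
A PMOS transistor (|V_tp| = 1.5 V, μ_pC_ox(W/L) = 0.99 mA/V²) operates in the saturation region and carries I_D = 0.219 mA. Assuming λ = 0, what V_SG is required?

V_SG = 2.17 V

In saturation I_D = ½ k_p (V_SG − |V_tp|)², so V_SG − |V_tp| = √(2 I_D / k_p) = √(2 × 0.219 / 0.99) = 0.665 V.
V_SG = 1.5 + 0.665 = 2.17 V.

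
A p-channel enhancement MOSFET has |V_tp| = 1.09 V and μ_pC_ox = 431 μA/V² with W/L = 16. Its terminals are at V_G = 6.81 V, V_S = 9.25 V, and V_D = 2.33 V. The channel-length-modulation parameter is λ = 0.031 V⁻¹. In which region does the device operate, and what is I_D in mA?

Saturation; I_D = 7.63 mA

V_SG = V_S − V_G = 9.25 − 6.81 = 2.44 V; V_SD = V_S − V_D = 9.25 − 2.33 = 6.92 V.
k_p = μ_pC_ox · (W/L) = 6.896 mA/V².
V_ov = V_SG − |V_tp| = 2.44 − 1.09 = 1.35 V.
Since V_SD = 6.92 V ≥ V_ov = 1.35 V, the device is in saturation.
I_D = ½ k_p V_ov² (1 + λ V_SD) = 0.5 × 6.896 × 1.35² × (1 + 0.031 × 6.92) = 7.63 mA.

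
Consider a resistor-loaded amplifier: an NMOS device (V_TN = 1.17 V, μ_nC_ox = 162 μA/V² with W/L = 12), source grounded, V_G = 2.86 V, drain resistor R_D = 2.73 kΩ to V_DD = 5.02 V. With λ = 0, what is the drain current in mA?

I_D = 1.62 mA

V_GS = V_G = 2.86 V, so V_ov = 2.86 − 1.17 = 1.69 V.
k_n = μ_nC_ox · (W/L) = 1.944 mA/V².
Assume saturation: I_D = ½ k_n V_ov² = 0.5 × 1.944 × 1.69² = 2.78 mA, giving V_DS = V_DD − I_D R_D = 5.02 − 2.78 × 2.73 = -2.56 V.
But -2.56 V < V_ov = 1.69 V, so the device is actually in triode.
In triode I_D = k_n[V_ov V_DS − ½ V_DS²] and I_D = (V_DD − V_DS)/R_D. Equating: 2.65 V_DS² − 9.969 V_DS + 5.02 = 0, giving V_DS = 0.599 V (the root below V_ov).
I_D = (5.02 − 0.599) / 2.73 = 1.62 mA.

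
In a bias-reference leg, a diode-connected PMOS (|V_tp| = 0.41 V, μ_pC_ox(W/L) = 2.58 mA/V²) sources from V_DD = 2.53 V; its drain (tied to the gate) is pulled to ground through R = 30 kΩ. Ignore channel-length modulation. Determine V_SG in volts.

V_SG = 0.631 V

With gate tied to drain, V_SG = V_SD ≥ V_SG − |V_tp|, so the device is in saturation.
KCL at the drain: ½ k_p (V_SG − |V_tp|)² = (V_DD − V_SG)/R.
Let x = V_SG − 0.41. Then 38.7 x² + x − 2.12 = 0, giving x = 0.221 V (positive root), so V_SG = 0.631 V.
I_D = (V_DD − V_SG)/R = (2.53 − 0.631) / 30 = 0.0633 mA.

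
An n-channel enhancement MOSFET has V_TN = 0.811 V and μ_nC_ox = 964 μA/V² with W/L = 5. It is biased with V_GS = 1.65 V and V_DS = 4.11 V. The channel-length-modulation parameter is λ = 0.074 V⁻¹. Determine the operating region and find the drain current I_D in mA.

Saturation; I_D = 2.21 mA

k_n = μ_nC_ox · (W/L) = 4.82 mA/V².
V_ov = V_GS − V_TN = 1.65 − 0.811 = 0.839 V.
Since V_DS = 4.11 V ≥ V_ov = 0.839 V, the device is in saturation.
I_D = ½ k_n V_ov² (1 + λ V_DS) = 0.5 × 4.82 × 0.839² × (1 + 0.074 × 4.11) = 2.21 mA.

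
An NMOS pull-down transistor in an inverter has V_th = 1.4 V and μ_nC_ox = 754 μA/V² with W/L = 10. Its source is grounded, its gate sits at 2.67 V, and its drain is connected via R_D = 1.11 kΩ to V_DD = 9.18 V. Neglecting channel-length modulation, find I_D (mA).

V_GS = V_G = 2.67 V, so V_ov = 2.67 − 1.4 = 1.27 V.
k_n = μ_nC_ox · (W/L) = 7.54 mA/V².
Assume saturation: I_D = ½ k_n V_ov² = 0.5 × 7.54 × 1.27² = 6.08 mA, giving V_DS = V_DD − I_D R_D = 9.18 − 6.08 × 1.11 = 2.43 V.
V_DS = 2.43 V ≥ V_ov = 1.27 V, confirming saturation.

I_D = 6.08 mA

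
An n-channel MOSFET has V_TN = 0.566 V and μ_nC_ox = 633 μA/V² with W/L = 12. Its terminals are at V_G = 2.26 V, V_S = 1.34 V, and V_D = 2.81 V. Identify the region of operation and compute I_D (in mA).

Saturation; I_D = 0.476 mA

V_GS = V_G − V_S = 2.26 − 1.34 = 0.92 V; V_DS = V_D − V_S = 2.81 − 1.34 = 1.47 V.
k_n = μ_nC_ox · (W/L) = 7.596 mA/V².
V_ov = V_GS − V_TN = 0.92 − 0.566 = 0.354 V.
Since V_DS = 1.47 V ≥ V_ov = 0.354 V, the device is in saturation.
I_D = ½ k_n V_ov² = 0.5 × 7.596 × 0.354² = 0.476 mA.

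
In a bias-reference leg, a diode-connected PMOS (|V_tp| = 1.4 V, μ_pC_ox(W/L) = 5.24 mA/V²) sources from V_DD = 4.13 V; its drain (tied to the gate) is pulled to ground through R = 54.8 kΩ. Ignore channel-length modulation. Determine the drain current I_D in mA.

I_D = 0.0474 mA

With gate tied to drain, V_SG = V_SD ≥ V_SG − |V_tp|, so the device is in saturation.
KCL at the drain: ½ k_p (V_SG − |V_tp|)² = (V_DD − V_SG)/R.
Let x = V_SG − 1.4. Then 144 x² + x − 2.73 = 0, giving x = 0.134 V (positive root), so V_SG = 1.53 V.
I_D = (V_DD − V_SG)/R = (4.13 − 1.53) / 54.8 = 0.0474 mA.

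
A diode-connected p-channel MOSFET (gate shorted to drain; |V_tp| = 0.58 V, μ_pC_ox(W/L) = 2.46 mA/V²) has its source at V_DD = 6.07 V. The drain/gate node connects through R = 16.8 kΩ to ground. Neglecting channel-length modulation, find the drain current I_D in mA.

I_D = 0.298 mA

With gate tied to drain, V_SG = V_SD ≥ V_SG − |V_tp|, so the device is in saturation.
KCL at the drain: ½ k_p (V_SG − |V_tp|)² = (V_DD − V_SG)/R.
Let x = V_SG − 0.58. Then 20.7 x² + x − 5.49 = 0, giving x = 0.492 V (positive root), so V_SG = 1.07 V.
I_D = (V_DD − V_SG)/R = (6.07 − 1.07) / 16.8 = 0.298 mA.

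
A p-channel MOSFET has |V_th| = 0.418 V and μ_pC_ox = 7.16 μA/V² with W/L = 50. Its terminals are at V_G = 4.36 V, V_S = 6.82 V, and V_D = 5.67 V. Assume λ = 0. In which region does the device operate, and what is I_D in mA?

Triode; I_D = 0.604 mA

V_SG = V_S − V_G = 6.82 − 4.36 = 2.46 V; V_SD = V_S − V_D = 6.82 − 5.67 = 1.15 V.
k_p = μ_pC_ox · (W/L) = 0.358 mA/V².
V_ov = V_SG − |V_th| = 2.46 − 0.418 = 2.04 V.
Since V_SD = 1.15 V < V_ov = 2.04 V, the device is in the triode region.
I_D = k_p [V_ov · V_SD − ½ V_SD²] = 0.358 × [2.04 × 1.15 − 0.5 × 1.15²] = 0.604 mA.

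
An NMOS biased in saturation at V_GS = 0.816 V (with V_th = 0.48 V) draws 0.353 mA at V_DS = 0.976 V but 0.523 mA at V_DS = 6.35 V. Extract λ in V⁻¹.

λ = 0.0982 V⁻¹

With V_GS fixed, I_D ∝ (1 + λ V_DS) in saturation, so I_D2/I_D1 = (1 + λ V_DS2)/(1 + λ V_DS1).
0.523/0.353 = 1.482 = (1 + 6.35 λ)/(1 + 0.976 λ).
Solving: λ (I_D1 V_DS2 − I_D2 V_DS1) = I_D2 − I_D1, so λ = (0.523 − 0.353) / (0.353 × 6.35 − 0.523 × 0.976) = 0.17 / 1.73 = 0.0982 V⁻¹.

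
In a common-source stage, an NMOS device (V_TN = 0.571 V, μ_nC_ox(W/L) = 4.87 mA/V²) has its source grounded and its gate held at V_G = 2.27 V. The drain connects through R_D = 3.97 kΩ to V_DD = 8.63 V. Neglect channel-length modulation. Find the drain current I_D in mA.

I_D = 2.10 mA

V_GS = V_G = 2.27 V, so V_ov = 2.27 − 0.571 = 1.7 V.
Assume saturation: I_D = ½ k_n V_ov² = 0.5 × 4.87 × 1.7² = 7.03 mA, giving V_DS = V_DD − I_D R_D = 8.63 − 7.03 × 3.97 = -19.3 V.
But -19.3 V < V_ov = 1.7 V, so the device is actually in triode.
In triode I_D = k_n[V_ov V_DS − ½ V_DS²] and I_D = (V_DD − V_DS)/R_D. Equating: 9.67 V_DS² − 33.85 V_DS + 8.63 = 0, giving V_DS = 0.277 V (the root below V_ov).
I_D = (8.63 − 0.277) / 3.97 = 2.1 mA.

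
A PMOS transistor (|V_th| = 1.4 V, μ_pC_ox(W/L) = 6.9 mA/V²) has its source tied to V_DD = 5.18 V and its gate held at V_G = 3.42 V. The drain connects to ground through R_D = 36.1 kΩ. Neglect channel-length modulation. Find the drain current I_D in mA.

I_D = 0.142 mA

V_SG = V_DD − V_G = 5.18 − 3.42 = 1.76 V, so V_ov = 1.76 − 1.4 = 0.36 V.
Assume saturation: I_D = ½ k_p V_ov² = 0.5 × 6.9 × 0.36² = 0.447 mA, giving V_SD = V_DD − I_D R_D = 5.18 − 0.447 × 36.1 = -11 V.
But -11 V < V_ov = 0.36 V, so the device is actually in triode.
In triode I_D = k_p[V_ov V_SD − ½ V_SD²] and I_D = (V_DD − V_SD)/R_D. Equating: 125 V_SD² − 90.67 V_SD + 5.18 = 0, giving V_SD = 0.0625 V (the root below V_ov).
I_D = (5.18 − 0.0625) / 36.1 = 0.142 mA.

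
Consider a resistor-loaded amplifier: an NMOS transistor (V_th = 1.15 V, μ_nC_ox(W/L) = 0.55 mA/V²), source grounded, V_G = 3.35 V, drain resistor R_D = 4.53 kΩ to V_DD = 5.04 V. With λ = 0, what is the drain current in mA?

I_D = 0.902 mA

V_GS = V_G = 3.35 V, so V_ov = 3.35 − 1.15 = 2.2 V.
Assume saturation: I_D = ½ k_n V_ov² = 0.5 × 0.55 × 2.2² = 1.33 mA, giving V_DS = V_DD − I_D R_D = 5.04 − 1.33 × 4.53 = -0.989 V.
But -0.989 V < V_ov = 2.2 V, so the device is actually in triode.
In triode I_D = k_n[V_ov V_DS − ½ V_DS²] and I_D = (V_DD − V_DS)/R_D. Equating: 1.25 V_DS² − 6.481 V_DS + 5.04 = 0, giving V_DS = 0.952 V (the root below V_ov).
I_D = (5.04 − 0.952) / 4.53 = 0.902 mA.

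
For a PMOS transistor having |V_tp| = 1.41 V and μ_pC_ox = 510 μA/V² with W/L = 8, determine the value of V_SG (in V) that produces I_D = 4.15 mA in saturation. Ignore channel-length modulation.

V_SG = 2.84 V

k_p = μ_pC_ox · (W/L) = 4.08 mA/V².
In saturation I_D = ½ k_p (V_SG − |V_tp|)², so V_SG − |V_tp| = √(2 I_D / k_p) = √(2 × 4.15 / 4.08) = 1.43 V.
V_SG = 1.41 + 1.43 = 2.84 V.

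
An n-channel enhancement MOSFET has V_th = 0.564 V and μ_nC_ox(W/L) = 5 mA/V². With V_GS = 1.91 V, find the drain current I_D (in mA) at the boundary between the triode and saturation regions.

I_D = 4.53 mA

At the boundary V_DS = V_ov = V_GS − V_th = 1.91 − 0.564 = 1.35 V.
I_D = ½ k_n V_ov² = 0.5 × 5 × 1.35² = 4.53 mA.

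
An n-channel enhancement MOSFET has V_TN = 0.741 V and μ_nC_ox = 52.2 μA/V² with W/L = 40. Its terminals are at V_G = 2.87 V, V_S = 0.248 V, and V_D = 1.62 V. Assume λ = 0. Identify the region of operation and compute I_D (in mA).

V_GS = V_G − V_S = 2.87 − 0.248 = 2.62 V; V_DS = V_D − V_S = 1.62 − 0.248 = 1.37 V.
k_n = μ_nC_ox · (W/L) = 2.088 mA/V².
V_ov = V_GS − V_TN = 2.62 − 0.741 = 1.88 V.
Since V_DS = 1.37 V < V_ov = 1.88 V, the device is in the triode region.
I_D = k_n [V_ov · V_DS − ½ V_DS²] = 2.088 × [1.88 × 1.37 − 0.5 × 1.37²] = 3.42 mA.

Triode; I_D = 3.42 mA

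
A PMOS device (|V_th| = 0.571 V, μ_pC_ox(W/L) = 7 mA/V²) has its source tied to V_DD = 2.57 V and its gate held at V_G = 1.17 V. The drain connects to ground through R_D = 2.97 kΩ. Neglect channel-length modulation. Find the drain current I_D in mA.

I_D = 0.813 mA

V_SG = V_DD − V_G = 2.57 − 1.17 = 1.4 V, so V_ov = 1.4 − 0.571 = 0.829 V.
Assume saturation: I_D = ½ k_p V_ov² = 0.5 × 7 × 0.829² = 2.41 mA, giving V_SD = V_DD − I_D R_D = 2.57 − 2.41 × 2.97 = -4.57 V.
But -4.57 V < V_ov = 0.829 V, so the device is actually in triode.
In triode I_D = k_p[V_ov V_SD − ½ V_SD²] and I_D = (V_DD − V_SD)/R_D. Equating: 10.4 V_SD² − 18.23 V_SD + 2.57 = 0, giving V_SD = 0.155 V (the root below V_ov).
I_D = (2.57 − 0.155) / 2.97 = 0.813 mA.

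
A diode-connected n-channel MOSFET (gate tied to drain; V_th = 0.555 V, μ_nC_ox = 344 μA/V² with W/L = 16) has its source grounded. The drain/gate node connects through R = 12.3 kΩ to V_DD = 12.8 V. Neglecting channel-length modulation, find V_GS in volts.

With gate tied to drain, V_GS = V_DS ≥ V_GS − V_th, so the device is in saturation.
k_n = μ_nC_ox · (W/L) = 5.504 mA/V².
KCL at the drain: ½ k_n (V_GS − V_th)² = (V_DD − V_GS)/R.
Let x = V_GS − 0.555. Then 33.8 x² + x − 12.25 = 0, giving x = 0.587 V (positive root), so V_GS = 1.14 V.
I_D = (V_DD − V_GS)/R = (12.8 − 1.14) / 12.3 = 0.948 mA.

V_GS = 1.14 V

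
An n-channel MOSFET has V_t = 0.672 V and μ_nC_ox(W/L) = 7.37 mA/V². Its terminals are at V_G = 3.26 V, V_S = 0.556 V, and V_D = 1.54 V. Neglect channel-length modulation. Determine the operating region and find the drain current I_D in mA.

Triode; I_D = 11.2 mA

V_GS = V_G − V_S = 3.26 − 0.556 = 2.7 V; V_DS = V_D − V_S = 1.54 − 0.556 = 0.984 V.
V_ov = V_GS − V_t = 2.7 − 0.672 = 2.03 V.
Since V_DS = 0.984 V < V_ov = 2.03 V, the device is in the triode region.
I_D = k_n [V_ov · V_DS − ½ V_DS²] = 7.37 × [2.03 × 0.984 − 0.5 × 0.984²] = 11.2 mA.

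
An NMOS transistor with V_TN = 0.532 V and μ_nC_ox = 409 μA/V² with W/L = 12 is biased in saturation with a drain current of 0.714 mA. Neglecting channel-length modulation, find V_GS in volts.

k_n = μ_nC_ox · (W/L) = 4.908 mA/V².
In saturation I_D = ½ k_n (V_GS − V_TN)², so V_GS − V_TN = √(2 I_D / k_n) = √(2 × 0.714 / 4.908) = 0.539 V.
V_GS = 0.532 + 0.539 = 1.07 V.

V_GS = 1.07 V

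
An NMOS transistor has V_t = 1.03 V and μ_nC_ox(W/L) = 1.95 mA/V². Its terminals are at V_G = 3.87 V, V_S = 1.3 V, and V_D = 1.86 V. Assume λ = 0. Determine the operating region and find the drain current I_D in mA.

Triode; I_D = 1.38 mA

V_GS = V_G − V_S = 3.87 − 1.3 = 2.57 V; V_DS = V_D − V_S = 1.86 − 1.3 = 0.56 V.
V_ov = V_GS − V_t = 2.57 − 1.03 = 1.54 V.
Since V_DS = 0.56 V < V_ov = 1.54 V, the device is in the triode region.
I_D = k_n [V_ov · V_DS − ½ V_DS²] = 1.95 × [1.54 × 0.56 − 0.5 × 0.56²] = 1.38 mA.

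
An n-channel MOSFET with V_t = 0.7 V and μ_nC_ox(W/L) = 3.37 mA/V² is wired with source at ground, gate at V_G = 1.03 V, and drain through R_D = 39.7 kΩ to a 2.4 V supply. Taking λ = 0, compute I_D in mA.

V_GS = V_G = 1.03 V, so V_ov = 1.03 − 0.7 = 0.33 V.
Assume saturation: I_D = ½ k_n V_ov² = 0.5 × 3.37 × 0.33² = 0.183 mA, giving V_DS = V_DD − I_D R_D = 2.4 − 0.183 × 39.7 = -4.88 V.
But -4.88 V < V_ov = 0.33 V, so the device is actually in triode.
In triode I_D = k_n[V_ov V_DS − ½ V_DS²] and I_D = (V_DD − V_DS)/R_D. Equating: 66.9 V_DS² − 45.15 V_DS + 2.4 = 0, giving V_DS = 0.0582 V (the root below V_ov).
I_D = (2.4 − 0.0582) / 39.7 = 0.059 mA.

I_D = 0.0590 mA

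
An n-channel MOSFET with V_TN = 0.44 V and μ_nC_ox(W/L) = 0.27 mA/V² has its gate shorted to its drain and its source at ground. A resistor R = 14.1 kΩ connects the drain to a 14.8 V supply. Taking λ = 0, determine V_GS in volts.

With gate tied to drain, V_GS = V_DS ≥ V_GS − V_TN, so the device is in saturation.
KCL at the drain: ½ k_n (V_GS − V_TN)² = (V_DD − V_GS)/R.
Let x = V_GS − 0.44. Then 1.9 x² + x − 14.36 = 0, giving x = 2.5 V (positive root), so V_GS = 2.94 V.
I_D = (V_DD − V_GS)/R = (14.8 − 2.94) / 14.1 = 0.841 mA.

V_GS = 2.94 V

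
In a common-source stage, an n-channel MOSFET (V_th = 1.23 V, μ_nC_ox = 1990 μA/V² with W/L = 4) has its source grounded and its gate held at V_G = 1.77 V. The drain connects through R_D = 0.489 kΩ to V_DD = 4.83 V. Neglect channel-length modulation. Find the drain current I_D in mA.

V_GS = V_G = 1.77 V, so V_ov = 1.77 − 1.23 = 0.54 V.
k_n = μ_nC_ox · (W/L) = 7.96 mA/V².
Assume saturation: I_D = ½ k_n V_ov² = 0.5 × 7.96 × 0.54² = 1.16 mA, giving V_DS = V_DD − I_D R_D = 4.83 − 1.16 × 0.489 = 4.26 V.
V_DS = 4.26 V ≥ V_ov = 0.54 V, confirming saturation.

I_D = 1.16 mA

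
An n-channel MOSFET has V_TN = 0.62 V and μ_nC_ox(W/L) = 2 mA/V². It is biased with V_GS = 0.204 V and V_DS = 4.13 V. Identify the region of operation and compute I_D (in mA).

Cutoff; I_D = 0 mA

V_GS = 0.204 V < V_TN = 0.62 V, so the transistor is in cutoff.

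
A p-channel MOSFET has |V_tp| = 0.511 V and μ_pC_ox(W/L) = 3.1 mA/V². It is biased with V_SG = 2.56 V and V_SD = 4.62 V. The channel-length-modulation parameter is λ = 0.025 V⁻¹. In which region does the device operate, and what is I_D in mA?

V_ov = V_SG − |V_tp| = 2.56 − 0.511 = 2.05 V.
Since V_SD = 4.62 V ≥ V_ov = 2.05 V, the device is in saturation.
I_D = ½ k_p V_ov² (1 + λ V_SD) = 0.5 × 3.1 × 2.05² × (1 + 0.025 × 4.62) = 7.26 mA.

Saturation; I_D = 7.26 mA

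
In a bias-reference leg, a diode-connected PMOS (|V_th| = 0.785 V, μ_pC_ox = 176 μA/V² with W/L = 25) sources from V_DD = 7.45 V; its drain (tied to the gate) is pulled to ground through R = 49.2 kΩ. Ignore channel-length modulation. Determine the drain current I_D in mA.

I_D = 0.131 mA

With gate tied to drain, V_SG = V_SD ≥ V_SG − |V_th|, so the device is in saturation.
k_p = μ_pC_ox · (W/L) = 4.4 mA/V².
KCL at the drain: ½ k_p (V_SG − |V_th|)² = (V_DD − V_SG)/R.
Let x = V_SG − 0.785. Then 108 x² + x − 6.665 = 0, giving x = 0.244 V (positive root), so V_SG = 1.03 V.
I_D = (V_DD − V_SG)/R = (7.45 − 1.03) / 49.2 = 0.131 mA.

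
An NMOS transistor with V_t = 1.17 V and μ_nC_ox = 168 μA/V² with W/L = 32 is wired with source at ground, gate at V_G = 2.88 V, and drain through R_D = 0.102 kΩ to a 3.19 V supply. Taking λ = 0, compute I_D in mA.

I_D = 7.86 mA

V_GS = V_G = 2.88 V, so V_ov = 2.88 − 1.17 = 1.71 V.
k_n = μ_nC_ox · (W/L) = 5.376 mA/V².
Assume saturation: I_D = ½ k_n V_ov² = 0.5 × 5.376 × 1.71² = 7.86 mA, giving V_DS = V_DD − I_D R_D = 3.19 − 7.86 × 0.102 = 2.39 V.
V_DS = 2.39 V ≥ V_ov = 1.71 V, confirming saturation.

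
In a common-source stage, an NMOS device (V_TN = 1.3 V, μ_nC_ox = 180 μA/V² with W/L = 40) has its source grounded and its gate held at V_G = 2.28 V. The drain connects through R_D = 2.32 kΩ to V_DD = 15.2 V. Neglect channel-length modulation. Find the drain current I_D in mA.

I_D = 3.46 mA

V_GS = V_G = 2.28 V, so V_ov = 2.28 − 1.3 = 0.98 V.
k_n = μ_nC_ox · (W/L) = 7.2 mA/V².
Assume saturation: I_D = ½ k_n V_ov² = 0.5 × 7.2 × 0.98² = 3.46 mA, giving V_DS = V_DD − I_D R_D = 15.2 − 3.46 × 2.32 = 7.18 V.
V_DS = 7.18 V ≥ V_ov = 0.98 V, confirming saturation.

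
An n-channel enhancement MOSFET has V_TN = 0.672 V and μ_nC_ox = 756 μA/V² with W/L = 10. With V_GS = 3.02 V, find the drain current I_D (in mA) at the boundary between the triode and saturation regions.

At the boundary V_DS = V_ov = V_GS − V_TN = 3.02 − 0.672 = 2.35 V.
k_n = μ_nC_ox · (W/L) = 7.56 mA/V².
I_D = ½ k_n V_ov² = 0.5 × 7.56 × 2.35² = 20.8 mA.

I_D = 20.8 mA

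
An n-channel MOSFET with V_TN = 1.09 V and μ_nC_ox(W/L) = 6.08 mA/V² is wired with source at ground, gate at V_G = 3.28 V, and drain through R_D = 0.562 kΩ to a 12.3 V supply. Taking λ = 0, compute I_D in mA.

V_GS = V_G = 3.28 V, so V_ov = 3.28 − 1.09 = 2.19 V.
Assume saturation: I_D = ½ k_n V_ov² = 0.5 × 6.08 × 2.19² = 14.6 mA, giving V_DS = V_DD − I_D R_D = 12.3 − 14.6 × 0.562 = 4.11 V.
V_DS = 4.11 V ≥ V_ov = 2.19 V, confirming saturation.

I_D = 14.6 mA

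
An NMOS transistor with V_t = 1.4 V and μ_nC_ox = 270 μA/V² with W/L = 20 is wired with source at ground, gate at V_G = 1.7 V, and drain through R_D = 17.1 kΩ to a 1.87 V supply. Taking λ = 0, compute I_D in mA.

I_D = 0.105 mA

V_GS = V_G = 1.7 V, so V_ov = 1.7 − 1.4 = 0.3 V.
k_n = μ_nC_ox · (W/L) = 5.4 mA/V².
Assume saturation: I_D = ½ k_n V_ov² = 0.5 × 5.4 × 0.3² = 0.243 mA, giving V_DS = V_DD − I_D R_D = 1.87 − 0.243 × 17.1 = -2.29 V.
But -2.29 V < V_ov = 0.3 V, so the device is actually in triode.
In triode I_D = k_n[V_ov V_DS − ½ V_DS²] and I_D = (V_DD − V_DS)/R_D. Equating: 46.2 V_DS² − 28.7 V_DS + 1.87 = 0, giving V_DS = 0.0739 V (the root below V_ov).
I_D = (1.87 − 0.0739) / 17.1 = 0.105 mA.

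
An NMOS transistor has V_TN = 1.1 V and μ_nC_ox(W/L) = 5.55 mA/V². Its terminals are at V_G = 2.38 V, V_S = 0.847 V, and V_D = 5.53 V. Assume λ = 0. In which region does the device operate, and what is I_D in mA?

Saturation; I_D = 0.520 mA

V_GS = V_G − V_S = 2.38 − 0.847 = 1.53 V; V_DS = V_D − V_S = 5.53 − 0.847 = 4.68 V.
V_ov = V_GS − V_TN = 1.53 − 1.1 = 0.433 V.
Since V_DS = 4.68 V ≥ V_ov = 0.433 V, the device is in saturation.
I_D = ½ k_n V_ov² = 0.5 × 5.55 × 0.433² = 0.52 mA.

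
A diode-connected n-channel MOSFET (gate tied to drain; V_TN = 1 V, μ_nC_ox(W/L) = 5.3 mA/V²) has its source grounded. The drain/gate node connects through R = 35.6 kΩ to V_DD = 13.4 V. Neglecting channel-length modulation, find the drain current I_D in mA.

I_D = 0.338 mA

With gate tied to drain, V_GS = V_DS ≥ V_GS − V_TN, so the device is in saturation.
KCL at the drain: ½ k_n (V_GS − V_TN)² = (V_DD − V_GS)/R.
Let x = V_GS − 1. Then 94.3 x² + x − 12.4 = 0, giving x = 0.357 V (positive root), so V_GS = 1.36 V.
I_D = (V_DD − V_GS)/R = (13.4 − 1.36) / 35.6 = 0.338 mA.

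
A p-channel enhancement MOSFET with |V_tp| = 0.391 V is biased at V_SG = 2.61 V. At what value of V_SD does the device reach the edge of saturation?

The boundary between triode and saturation is V_SD = V_SG − |V_tp| = V_ov.
V_ov = 2.61 − 0.391 = 2.22 V.

V_SD,sat = 2.22 V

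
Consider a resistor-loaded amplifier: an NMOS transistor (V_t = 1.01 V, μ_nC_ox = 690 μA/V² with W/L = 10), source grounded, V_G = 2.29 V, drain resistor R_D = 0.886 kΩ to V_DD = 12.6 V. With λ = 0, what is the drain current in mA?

I_D = 5.65 mA

V_GS = V_G = 2.29 V, so V_ov = 2.29 − 1.01 = 1.28 V.
k_n = μ_nC_ox · (W/L) = 6.9 mA/V².
Assume saturation: I_D = ½ k_n V_ov² = 0.5 × 6.9 × 1.28² = 5.65 mA, giving V_DS = V_DD − I_D R_D = 12.6 − 5.65 × 0.886 = 7.59 V.
V_DS = 7.59 V ≥ V_ov = 1.28 V, confirming saturation.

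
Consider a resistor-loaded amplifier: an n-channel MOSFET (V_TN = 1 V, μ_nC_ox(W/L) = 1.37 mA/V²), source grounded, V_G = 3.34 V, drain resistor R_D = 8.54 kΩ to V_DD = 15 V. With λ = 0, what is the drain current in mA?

V_GS = V_G = 3.34 V, so V_ov = 3.34 − 1 = 2.34 V.
Assume saturation: I_D = ½ k_n V_ov² = 0.5 × 1.37 × 2.34² = 3.75 mA, giving V_DS = V_DD − I_D R_D = 15 − 3.75 × 8.54 = -17 V.
But -17 V < V_ov = 2.34 V, so the device is actually in triode.
In triode I_D = k_n[V_ov V_DS − ½ V_DS²] and I_D = (V_DD − V_DS)/R_D. Equating: 5.85 V_DS² − 28.38 V_DS + 15 = 0, giving V_DS = 0.604 V (the root below V_ov).
I_D = (15 − 0.604) / 8.54 = 1.69 mA.

I_D = 1.69 mA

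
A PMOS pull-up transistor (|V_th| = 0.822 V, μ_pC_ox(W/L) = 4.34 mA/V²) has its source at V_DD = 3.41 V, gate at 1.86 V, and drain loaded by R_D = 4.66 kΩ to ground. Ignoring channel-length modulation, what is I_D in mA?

I_D = 0.676 mA

V_SG = V_DD − V_G = 3.41 − 1.86 = 1.55 V, so V_ov = 1.55 − 0.822 = 0.728 V.
Assume saturation: I_D = ½ k_p V_ov² = 0.5 × 4.34 × 0.728² = 1.15 mA, giving V_SD = V_DD − I_D R_D = 3.41 − 1.15 × 4.66 = -1.95 V.
But -1.95 V < V_ov = 0.728 V, so the device is actually in triode.
In triode I_D = k_p[V_ov V_SD − ½ V_SD²] and I_D = (V_DD − V_SD)/R_D. Equating: 10.1 V_SD² − 15.72 V_SD + 3.41 = 0, giving V_SD = 0.261 V (the root below V_ov).
I_D = (3.41 − 0.261) / 4.66 = 0.676 mA.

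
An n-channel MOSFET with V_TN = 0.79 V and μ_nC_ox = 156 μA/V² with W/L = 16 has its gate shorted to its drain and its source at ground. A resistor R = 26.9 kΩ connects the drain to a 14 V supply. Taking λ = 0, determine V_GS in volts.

V_GS = 1.40 V

With gate tied to drain, V_GS = V_DS ≥ V_GS − V_TN, so the device is in saturation.
k_n = μ_nC_ox · (W/L) = 2.496 mA/V².
KCL at the drain: ½ k_n (V_GS − V_TN)² = (V_DD − V_GS)/R.
Let x = V_GS − 0.79. Then 33.6 x² + x − 13.21 = 0, giving x = 0.613 V (positive root), so V_GS = 1.4 V.
I_D = (V_DD − V_GS)/R = (14 − 1.4) / 26.9 = 0.468 mA.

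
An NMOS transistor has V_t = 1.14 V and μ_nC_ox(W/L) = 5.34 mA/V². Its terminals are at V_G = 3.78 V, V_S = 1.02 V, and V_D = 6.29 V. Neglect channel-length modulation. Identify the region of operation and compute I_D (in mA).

V_GS = V_G − V_S = 3.78 − 1.02 = 2.76 V; V_DS = V_D − V_S = 6.29 − 1.02 = 5.27 V.
V_ov = V_GS − V_t = 2.76 − 1.14 = 1.62 V.
Since V_DS = 5.27 V ≥ V_ov = 1.62 V, the device is in saturation.
I_D = ½ k_n V_ov² = 0.5 × 5.34 × 1.62² = 7.01 mA.

Saturation; I_D = 7.01 mA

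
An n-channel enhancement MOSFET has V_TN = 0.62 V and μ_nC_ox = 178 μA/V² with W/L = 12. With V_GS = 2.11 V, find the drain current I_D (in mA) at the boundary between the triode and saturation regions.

At the boundary V_DS = V_ov = V_GS − V_TN = 2.11 − 0.62 = 1.49 V.
k_n = μ_nC_ox · (W/L) = 2.136 mA/V².
I_D = ½ k_n V_ov² = 0.5 × 2.136 × 1.49² = 2.37 mA.

I_D = 2.37 mA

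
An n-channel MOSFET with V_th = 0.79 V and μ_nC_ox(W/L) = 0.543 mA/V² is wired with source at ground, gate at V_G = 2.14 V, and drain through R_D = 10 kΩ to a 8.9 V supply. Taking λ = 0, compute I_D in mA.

I_D = 0.495 mA

V_GS = V_G = 2.14 V, so V_ov = 2.14 − 0.79 = 1.35 V.
Assume saturation: I_D = ½ k_n V_ov² = 0.5 × 0.543 × 1.35² = 0.495 mA, giving V_DS = V_DD − I_D R_D = 8.9 − 0.495 × 10 = 3.95 V.
V_DS = 3.95 V ≥ V_ov = 1.35 V, confirming saturation.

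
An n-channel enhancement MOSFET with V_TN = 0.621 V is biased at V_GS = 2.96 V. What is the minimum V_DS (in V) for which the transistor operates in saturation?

V_DS,sat = 2.34 V

The boundary between triode and saturation is V_DS = V_GS − V_TN = V_ov.
V_ov = 2.96 − 0.621 = 2.34 V.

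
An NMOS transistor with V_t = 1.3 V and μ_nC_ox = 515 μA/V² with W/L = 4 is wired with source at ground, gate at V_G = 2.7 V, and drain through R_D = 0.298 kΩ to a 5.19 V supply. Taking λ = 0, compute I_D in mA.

I_D = 2.02 mA

V_GS = V_G = 2.7 V, so V_ov = 2.7 − 1.3 = 1.4 V.
k_n = μ_nC_ox · (W/L) = 2.06 mA/V².
Assume saturation: I_D = ½ k_n V_ov² = 0.5 × 2.06 × 1.4² = 2.02 mA, giving V_DS = V_DD − I_D R_D = 5.19 − 2.02 × 0.298 = 4.59 V.
V_DS = 4.59 V ≥ V_ov = 1.4 V, confirming saturation.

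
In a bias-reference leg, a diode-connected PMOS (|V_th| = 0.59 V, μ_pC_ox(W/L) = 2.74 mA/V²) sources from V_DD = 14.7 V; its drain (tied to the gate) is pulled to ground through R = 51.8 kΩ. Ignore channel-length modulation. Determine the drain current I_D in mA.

With gate tied to drain, V_SG = V_SD ≥ V_SG − |V_th|, so the device is in saturation.
KCL at the drain: ½ k_p (V_SG − |V_th|)² = (V_DD − V_SG)/R.
Let x = V_SG − 0.59. Then 71 x² + x − 14.11 = 0, giving x = 0.439 V (positive root), so V_SG = 1.03 V.
I_D = (V_DD − V_SG)/R = (14.7 − 1.03) / 51.8 = 0.264 mA.

I_D = 0.264 mA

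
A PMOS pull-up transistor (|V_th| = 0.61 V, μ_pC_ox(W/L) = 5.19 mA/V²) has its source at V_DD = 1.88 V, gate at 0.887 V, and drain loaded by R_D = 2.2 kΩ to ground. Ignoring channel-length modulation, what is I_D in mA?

I_D = 0.381 mA

V_SG = V_DD − V_G = 1.88 − 0.887 = 0.993 V, so V_ov = 0.993 − 0.61 = 0.383 V.
Assume saturation: I_D = ½ k_p V_ov² = 0.5 × 5.19 × 0.383² = 0.381 mA, giving V_SD = V_DD − I_D R_D = 1.88 − 0.381 × 2.2 = 1.04 V.
V_SD = 1.04 V ≥ V_ov = 0.383 V, confirming saturation.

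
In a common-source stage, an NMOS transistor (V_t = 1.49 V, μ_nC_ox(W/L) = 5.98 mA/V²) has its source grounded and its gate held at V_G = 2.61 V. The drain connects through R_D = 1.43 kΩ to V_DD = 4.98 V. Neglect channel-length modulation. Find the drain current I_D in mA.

I_D = 3.04 mA

V_GS = V_G = 2.61 V, so V_ov = 2.61 − 1.49 = 1.12 V.
Assume saturation: I_D = ½ k_n V_ov² = 0.5 × 5.98 × 1.12² = 3.75 mA, giving V_DS = V_DD − I_D R_D = 4.98 − 3.75 × 1.43 = -0.383 V.
But -0.383 V < V_ov = 1.12 V, so the device is actually in triode.
In triode I_D = k_n[V_ov V_DS − ½ V_DS²] and I_D = (V_DD − V_DS)/R_D. Equating: 4.28 V_DS² − 10.58 V_DS + 4.98 = 0, giving V_DS = 0.633 V (the root below V_ov).
I_D = (4.98 − 0.633) / 1.43 = 3.04 mA.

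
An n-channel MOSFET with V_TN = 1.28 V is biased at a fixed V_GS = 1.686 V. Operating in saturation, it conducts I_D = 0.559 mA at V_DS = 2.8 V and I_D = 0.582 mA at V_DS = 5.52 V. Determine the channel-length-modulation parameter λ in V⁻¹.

λ = 0.0158 V⁻¹

With V_GS fixed, I_D ∝ (1 + λ V_DS) in saturation, so I_D2/I_D1 = (1 + λ V_DS2)/(1 + λ V_DS1).
0.582/0.559 = 1.041 = (1 + 5.52 λ)/(1 + 2.8 λ).
Solving: λ (I_D1 V_DS2 − I_D2 V_DS1) = I_D2 − I_D1, so λ = (0.582 − 0.559) / (0.559 × 5.52 − 0.582 × 2.8) = 0.023 / 1.46 = 0.0158 V⁻¹.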